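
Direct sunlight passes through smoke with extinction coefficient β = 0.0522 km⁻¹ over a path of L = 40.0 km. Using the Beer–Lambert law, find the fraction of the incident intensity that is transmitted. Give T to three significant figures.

τ = β·L = 0.0522 × 40.0 = 2.0880.
T = exp(−2.0880) = 0.1239.

0.124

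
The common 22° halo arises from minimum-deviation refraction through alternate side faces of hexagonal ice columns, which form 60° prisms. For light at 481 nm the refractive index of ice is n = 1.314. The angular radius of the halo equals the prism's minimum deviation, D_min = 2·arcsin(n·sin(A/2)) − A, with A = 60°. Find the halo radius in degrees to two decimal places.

22.14°

n·sin(A/2) = 1.314 × sin 30° = 1.314 × 0.5000 = 0.6570.
D_min = 2·arcsin(0.6570) − 60° = 2 × 41.071° − 60° = 22.143°.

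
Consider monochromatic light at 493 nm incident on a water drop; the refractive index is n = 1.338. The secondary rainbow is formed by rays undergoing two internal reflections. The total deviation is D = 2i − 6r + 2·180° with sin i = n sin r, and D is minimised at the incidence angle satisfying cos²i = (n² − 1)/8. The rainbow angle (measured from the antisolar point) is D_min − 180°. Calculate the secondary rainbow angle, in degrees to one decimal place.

52.2°

cos²i = (1.79024 − 1)/8 = 0.09878; i = arccos(0.31429) = 71.682°.
sin r = sin 71.682°/1.338 = 0.70951; r = 45.195°.
D_min = 2·71.682° − 6·45.195° + 360° = 232.193°.
Rainbow angle = D_min − 180° = 52.193°.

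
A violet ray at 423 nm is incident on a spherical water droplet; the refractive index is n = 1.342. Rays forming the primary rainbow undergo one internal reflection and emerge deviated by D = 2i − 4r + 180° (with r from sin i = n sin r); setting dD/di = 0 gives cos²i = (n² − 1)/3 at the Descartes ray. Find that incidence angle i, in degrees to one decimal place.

58.9°

cos²i = (1.342² − 1)/3 = (1.80096 − 1)/3 = 0.26699.
cos i = 0.51671, so i = 58.888°.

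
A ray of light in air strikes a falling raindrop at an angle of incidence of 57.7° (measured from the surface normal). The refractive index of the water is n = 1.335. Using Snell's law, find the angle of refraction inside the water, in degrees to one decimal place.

39.3°

Snell: sin θ_r = sin θ_i / n = sin 57.7° / 1.335 = 0.8453 / 1.335 = 0.6332.
θ_r = arcsin(0.6332) = 39.28°.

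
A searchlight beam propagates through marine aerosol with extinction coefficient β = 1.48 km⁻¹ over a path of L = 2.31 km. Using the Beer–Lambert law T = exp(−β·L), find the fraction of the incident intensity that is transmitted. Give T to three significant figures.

τ = β·L = 1.48 × 2.31 = 3.4188.
T = exp(−3.4188) = 0.0328.

0.0328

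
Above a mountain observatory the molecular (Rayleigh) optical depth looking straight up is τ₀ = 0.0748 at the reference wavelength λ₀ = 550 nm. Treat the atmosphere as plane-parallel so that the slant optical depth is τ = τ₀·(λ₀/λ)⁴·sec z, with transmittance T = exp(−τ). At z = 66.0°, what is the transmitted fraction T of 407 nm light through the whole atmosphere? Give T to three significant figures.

sec 66.0° = 2.4586.
τ = 0.0748 × (550/407)⁴ × 2.4586 = 0.0748 × 3.3348 × 2.4586 = 0.6133.
T = exp(−0.6133) = 0.5416.

0.542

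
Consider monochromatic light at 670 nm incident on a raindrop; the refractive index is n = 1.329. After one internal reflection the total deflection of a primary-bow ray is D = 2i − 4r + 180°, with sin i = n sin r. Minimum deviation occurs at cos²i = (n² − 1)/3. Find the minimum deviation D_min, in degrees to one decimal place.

cos²i = (1.76624 − 1)/3 = 0.25541; i = arccos(0.50538) = 59.643°.
sin r = sin 59.643°/1.329 = 0.64928; r = 40.487°.
D_min = 2·59.643° − 4·40.487° + 180° = 137.337°.

137.3°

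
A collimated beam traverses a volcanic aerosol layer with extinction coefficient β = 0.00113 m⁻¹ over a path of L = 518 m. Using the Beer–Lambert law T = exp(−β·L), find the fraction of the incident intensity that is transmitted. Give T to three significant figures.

0.557

τ = β·L = 0.00113 × 518 = 0.5853.
T = exp(−0.5853) = 0.5569.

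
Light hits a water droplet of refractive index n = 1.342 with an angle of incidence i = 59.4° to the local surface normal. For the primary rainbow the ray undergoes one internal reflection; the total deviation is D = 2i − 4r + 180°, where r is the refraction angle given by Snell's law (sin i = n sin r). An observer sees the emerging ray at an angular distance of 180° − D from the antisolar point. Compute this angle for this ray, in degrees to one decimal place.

40.8°

sin r = sin 59.4° / 1.342 = 0.8607/1.342 = 0.6414; r = 39.90°.
D = 2·59.4° − 4·39.90° + 180° = 118.80° − 159.58° + 180° = 139.22°.
Angle from antisolar point = 180° − D = 40.78°.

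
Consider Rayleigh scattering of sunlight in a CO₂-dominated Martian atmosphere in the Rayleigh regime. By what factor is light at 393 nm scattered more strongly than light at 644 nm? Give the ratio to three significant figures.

Rayleigh scattering ∝ λ⁻⁴, so the ratio of coefficients is the inverse fourth power of the wavelength ratio.
σ(393)/σ(644) = (644/393)⁴ = (1.6387)⁴ = 7.211.

7.21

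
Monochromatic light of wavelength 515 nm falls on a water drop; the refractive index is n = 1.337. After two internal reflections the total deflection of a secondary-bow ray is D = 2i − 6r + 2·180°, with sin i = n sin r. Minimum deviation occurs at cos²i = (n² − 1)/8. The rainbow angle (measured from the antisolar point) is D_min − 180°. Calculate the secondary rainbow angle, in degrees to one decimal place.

cos²i = (1.78757 − 1)/8 = 0.09845; i = arccos(0.31376) = 71.714°.
sin r = sin 71.714°/1.337 = 0.71017; r = 45.249°.
D_min = 2·71.714° − 6·45.249° + 360° = 231.934°.
Rainbow angle = D_min − 180° = 51.934°.

51.9°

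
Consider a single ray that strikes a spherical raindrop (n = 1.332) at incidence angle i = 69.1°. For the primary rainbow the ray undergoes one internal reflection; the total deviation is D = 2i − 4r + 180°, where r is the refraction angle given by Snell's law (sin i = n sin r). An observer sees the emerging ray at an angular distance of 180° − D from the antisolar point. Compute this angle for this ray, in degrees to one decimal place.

sin r = sin 69.1° / 1.332 = 0.9342/1.332 = 0.7014; r = 44.54°.
D = 2·69.1° − 4·44.54° + 180° = 138.20° − 178.14° + 180° = 140.06°.
Angle from antisolar point = 180° − D = 39.94°.

39.9°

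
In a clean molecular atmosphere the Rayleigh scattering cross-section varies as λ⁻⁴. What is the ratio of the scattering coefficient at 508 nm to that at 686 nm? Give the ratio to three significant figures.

3.33

Rayleigh scattering ∝ λ⁻⁴, so the ratio of coefficients is the inverse fourth power of the wavelength ratio.
σ(508)/σ(686) = (686/508)⁴ = (1.3504)⁴ = 3.325.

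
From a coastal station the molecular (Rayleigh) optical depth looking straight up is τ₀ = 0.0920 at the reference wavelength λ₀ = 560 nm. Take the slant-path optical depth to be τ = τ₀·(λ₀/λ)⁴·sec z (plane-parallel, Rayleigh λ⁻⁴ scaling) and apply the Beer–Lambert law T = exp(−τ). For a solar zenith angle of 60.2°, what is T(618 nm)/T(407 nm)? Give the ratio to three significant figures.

1.71

Airmass: sec 60.2° = 2.0122.
τ(618 nm) = 0.0920 × (560/618)⁴ × 2.0122 = 0.0920 × 0.6742 × 2.0122 = 0.1248.
τ(407 nm) = 0.0920 × (560/407)⁴ × 2.0122 = 0.0920 × 3.5841 × 2.0122 = 0.6635.
T(618)/T(407) = exp(τ_B − τ_A) = exp(0.5387) = 1.7137.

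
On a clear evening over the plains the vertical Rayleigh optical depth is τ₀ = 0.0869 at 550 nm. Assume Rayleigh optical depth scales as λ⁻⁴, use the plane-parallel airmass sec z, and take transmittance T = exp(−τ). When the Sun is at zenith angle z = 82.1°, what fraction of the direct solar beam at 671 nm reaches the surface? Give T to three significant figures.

0.752

sec 82.1° = 7.2757.
τ = 0.0869 × (550/671)⁴ × 7.2757 = 0.0869 × 0.4514 × 7.2757 = 0.2854.
T = exp(−0.2854) = 0.7517.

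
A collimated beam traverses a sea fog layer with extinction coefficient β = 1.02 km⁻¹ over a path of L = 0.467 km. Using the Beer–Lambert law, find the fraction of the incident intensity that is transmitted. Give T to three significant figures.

0.621

τ = β·L = 1.02 × 0.467 = 0.4763.
T = exp(−0.4763) = 0.6211.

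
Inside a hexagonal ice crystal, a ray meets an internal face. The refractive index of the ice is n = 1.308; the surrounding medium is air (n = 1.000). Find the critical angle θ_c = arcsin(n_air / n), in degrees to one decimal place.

49.9°

sin θ_c = n_air / n = 1.000 / 1.308 = 0.7645.
θ_c = arcsin(0.7645) = 49.86°.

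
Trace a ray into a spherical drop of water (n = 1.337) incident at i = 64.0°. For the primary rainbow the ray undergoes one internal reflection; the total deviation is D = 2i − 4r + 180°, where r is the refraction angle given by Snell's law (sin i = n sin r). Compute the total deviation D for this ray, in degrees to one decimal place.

sin r = sin 64.0° / 1.337 = 0.8988/1.337 = 0.6722; r = 42.24°.
D = 2·64.0° − 4·42.24° + 180° = 128.00° − 168.96° + 180° = 139.04°.

139.0°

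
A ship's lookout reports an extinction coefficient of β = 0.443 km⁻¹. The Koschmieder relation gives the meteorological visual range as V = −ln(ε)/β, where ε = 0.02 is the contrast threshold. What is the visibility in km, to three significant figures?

V = −ln(0.02) / 0.443 = 3.912 / 0.443 = 8.8308 km.

8.83 km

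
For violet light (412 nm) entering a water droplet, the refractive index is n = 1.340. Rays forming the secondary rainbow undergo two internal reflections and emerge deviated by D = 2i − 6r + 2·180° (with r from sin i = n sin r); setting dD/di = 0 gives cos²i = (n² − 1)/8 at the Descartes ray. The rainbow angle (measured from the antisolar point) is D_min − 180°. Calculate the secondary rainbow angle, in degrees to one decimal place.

cos²i = (1.79560 − 1)/8 = 0.09945; i = arccos(0.31536) = 71.618°.
sin r = sin 71.618°/1.340 = 0.70819; r = 45.088°.
D_min = 2·71.618° − 6·45.088° + 360° = 232.709°.
Rainbow angle = D_min − 180° = 52.709°.

52.7°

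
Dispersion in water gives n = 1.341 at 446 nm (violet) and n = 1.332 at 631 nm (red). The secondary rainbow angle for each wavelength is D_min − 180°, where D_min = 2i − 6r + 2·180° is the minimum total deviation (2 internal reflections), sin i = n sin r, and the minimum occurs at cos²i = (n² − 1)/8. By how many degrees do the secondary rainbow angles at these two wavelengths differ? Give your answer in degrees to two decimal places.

At 446 nm (n = 1.341): cos²i = 0.09979 → i = 71.586°, r = 45.034°, D_min = 232.966°, rainbow angle = 52.966°.
At 631 nm (n = 1.332): cos²i = 0.09678 → i = 71.875°, r = 45.520°, D_min = 230.628°, rainbow angle = 50.628°.
Angular width = |52.966° − 50.628°| = 2.337°.

2.34°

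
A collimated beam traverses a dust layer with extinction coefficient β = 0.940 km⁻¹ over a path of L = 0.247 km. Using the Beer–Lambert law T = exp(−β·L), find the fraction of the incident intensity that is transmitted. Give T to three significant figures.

0.793

τ = β·L = 0.940 × 0.247 = 0.2322.
T = exp(−0.2322) = 0.7928.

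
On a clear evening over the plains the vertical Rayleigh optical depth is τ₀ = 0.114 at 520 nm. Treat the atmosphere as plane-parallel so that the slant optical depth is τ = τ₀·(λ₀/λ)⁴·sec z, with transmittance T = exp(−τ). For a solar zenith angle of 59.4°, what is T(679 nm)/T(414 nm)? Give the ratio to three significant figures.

Airmass: sec 59.4° = 1.9645.
τ(679 nm) = 0.114 × (520/679)⁴ × 1.9645 = 0.114 × 0.3440 × 1.9645 = 0.0770.
τ(414 nm) = 0.114 × (520/414)⁴ × 1.9645 = 0.114 × 2.4889 × 1.9645 = 0.5574.
T(679)/T(414) = exp(τ_B − τ_A) = exp(0.4804) = 1.6167.

1.62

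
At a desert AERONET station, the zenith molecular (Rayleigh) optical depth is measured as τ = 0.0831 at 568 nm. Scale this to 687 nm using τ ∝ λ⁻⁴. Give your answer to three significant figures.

τ(687 nm) = τ(568 nm) × (568/687)⁴ = 0.0831 × (0.8268)⁴ = 0.0831 × 0.4673 = 0.0388.

0.0388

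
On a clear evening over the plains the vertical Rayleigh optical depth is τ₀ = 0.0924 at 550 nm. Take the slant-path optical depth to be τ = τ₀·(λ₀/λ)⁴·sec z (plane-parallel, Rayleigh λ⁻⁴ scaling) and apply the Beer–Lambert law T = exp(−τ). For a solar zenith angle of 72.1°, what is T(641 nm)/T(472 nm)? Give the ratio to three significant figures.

1.48

Airmass: sec 72.1° = 3.2535.
τ(641 nm) = 0.0924 × (550/641)⁴ × 3.2535 = 0.0924 × 0.5420 × 3.2535 = 0.1629.
τ(472 nm) = 0.0924 × (550/472)⁴ × 3.2535 = 0.0924 × 1.8437 × 3.2535 = 0.5543.
T(641)/T(472) = exp(τ_B − τ_A) = exp(0.3913) = 1.4789.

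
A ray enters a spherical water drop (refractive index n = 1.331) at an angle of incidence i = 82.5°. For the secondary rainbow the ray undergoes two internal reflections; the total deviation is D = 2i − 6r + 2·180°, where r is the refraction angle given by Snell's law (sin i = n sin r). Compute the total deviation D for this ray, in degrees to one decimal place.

236.1°

sin r = sin 82.5° / 1.331 = 0.9914/1.331 = 0.7449; r = 48.15°.
D = 2·82.5° − 6·48.15° + 2·180° = 165.00° − 288.90° + 360° = 236.10°.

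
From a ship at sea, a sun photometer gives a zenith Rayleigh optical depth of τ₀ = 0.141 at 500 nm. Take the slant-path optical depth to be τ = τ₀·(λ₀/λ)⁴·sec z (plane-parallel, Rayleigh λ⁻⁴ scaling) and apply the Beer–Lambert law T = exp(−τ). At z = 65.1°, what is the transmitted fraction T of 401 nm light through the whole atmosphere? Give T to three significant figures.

sec 65.1° = 2.3751.
τ = 0.141 × (500/401)⁴ × 2.3751 = 0.141 × 2.4171 × 2.3751 = 0.8095.
T = exp(−0.8095) = 0.4451.

0.445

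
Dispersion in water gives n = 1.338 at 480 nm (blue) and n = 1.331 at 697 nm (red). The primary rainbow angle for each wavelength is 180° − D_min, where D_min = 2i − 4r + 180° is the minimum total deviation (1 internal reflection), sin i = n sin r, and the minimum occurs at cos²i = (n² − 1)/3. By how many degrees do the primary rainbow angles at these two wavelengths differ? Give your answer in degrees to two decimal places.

1.01°

At 480 nm (n = 1.338): cos²i = 0.26341 → i = 59.120°, r = 39.899°, D_min = 138.643°, rainbow angle = 41.357°.
At 697 nm (n = 1.331): cos²i = 0.25719 → i = 59.527°, r = 40.356°, D_min = 137.630°, rainbow angle = 42.370°.
Angular width = |41.357° − 42.370°| = 1.013°.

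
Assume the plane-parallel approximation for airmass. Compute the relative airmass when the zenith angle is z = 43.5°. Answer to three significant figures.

X = sec z = 1/cos 43.5° = 1/0.7254 = 1.3786.

1.38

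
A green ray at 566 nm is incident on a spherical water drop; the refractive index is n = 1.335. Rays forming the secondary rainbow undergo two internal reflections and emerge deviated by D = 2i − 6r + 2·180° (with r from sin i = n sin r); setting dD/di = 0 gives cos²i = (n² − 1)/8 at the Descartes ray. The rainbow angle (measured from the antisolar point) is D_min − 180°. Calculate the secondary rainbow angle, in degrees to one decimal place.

51.4°

cos²i = (1.78222 − 1)/8 = 0.09778; i = arccos(0.31269) = 71.778°.
sin r = sin 71.778°/1.335 = 0.71150; r = 45.357°.
D_min = 2·71.778° − 6·45.357° + 360° = 231.414°.
Rainbow angle = D_min − 180° = 51.414°.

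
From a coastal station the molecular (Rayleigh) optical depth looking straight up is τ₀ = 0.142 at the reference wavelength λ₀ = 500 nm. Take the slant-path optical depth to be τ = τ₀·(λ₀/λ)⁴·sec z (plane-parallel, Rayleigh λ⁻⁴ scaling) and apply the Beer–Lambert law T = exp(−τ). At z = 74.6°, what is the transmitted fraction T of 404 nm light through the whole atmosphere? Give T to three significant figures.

0.285

sec 74.6° = 3.7657.
τ = 0.142 × (500/404)⁴ × 3.7657 = 0.142 × 2.3461 × 3.7657 = 1.2545.
T = exp(−1.2545) = 0.2852.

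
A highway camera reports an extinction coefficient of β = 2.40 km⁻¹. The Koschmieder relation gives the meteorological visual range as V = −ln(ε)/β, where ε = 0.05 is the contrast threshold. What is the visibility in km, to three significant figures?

V = −ln(0.05) / 2.40 = 2.996 / 2.40 = 1.2482 km.

1.25 km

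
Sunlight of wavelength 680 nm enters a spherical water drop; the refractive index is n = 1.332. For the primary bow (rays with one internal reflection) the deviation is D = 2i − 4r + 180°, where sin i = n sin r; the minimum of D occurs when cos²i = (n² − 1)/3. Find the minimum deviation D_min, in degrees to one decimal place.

137.8°

cos²i = (1.77422 − 1)/3 = 0.25807; i = arccos(0.50801) = 59.469°.
sin r = sin 59.469°/1.332 = 0.64666; r = 40.290°.
D_min = 2·59.469° − 4·40.290° + 180° = 137.776°.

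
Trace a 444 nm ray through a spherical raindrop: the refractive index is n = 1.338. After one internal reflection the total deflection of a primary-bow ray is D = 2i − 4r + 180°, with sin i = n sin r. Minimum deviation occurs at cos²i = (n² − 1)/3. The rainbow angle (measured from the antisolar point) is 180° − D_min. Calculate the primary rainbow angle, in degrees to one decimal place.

cos²i = (1.79024 − 1)/3 = 0.26341; i = arccos(0.51324) = 59.120°.
sin r = sin 59.120°/1.338 = 0.64144; r = 39.899°.
D_min = 2·59.120° − 4·39.899° + 180° = 138.643°.
Rainbow angle = 180° − D_min = 41.357°.

41.4°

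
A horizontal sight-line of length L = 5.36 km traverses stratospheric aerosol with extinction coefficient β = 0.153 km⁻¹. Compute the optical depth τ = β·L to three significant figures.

τ = β·L = 0.153 × 5.36 = 0.8201.

0.820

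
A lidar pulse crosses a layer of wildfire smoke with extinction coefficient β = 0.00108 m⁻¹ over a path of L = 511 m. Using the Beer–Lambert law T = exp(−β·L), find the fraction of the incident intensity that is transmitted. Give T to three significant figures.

0.576

τ = β·L = 0.00108 × 511 = 0.5519.
T = exp(−0.5519) = 0.5759.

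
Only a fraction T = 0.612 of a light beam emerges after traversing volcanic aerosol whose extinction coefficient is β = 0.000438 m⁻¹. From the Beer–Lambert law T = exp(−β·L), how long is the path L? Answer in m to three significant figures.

1120 m

Beer–Lambert: T = exp(−βL) ⇒ L = −ln(T)/β = −ln(0.612)/0.000438 = 0.4910/0.000438 = 1121 m.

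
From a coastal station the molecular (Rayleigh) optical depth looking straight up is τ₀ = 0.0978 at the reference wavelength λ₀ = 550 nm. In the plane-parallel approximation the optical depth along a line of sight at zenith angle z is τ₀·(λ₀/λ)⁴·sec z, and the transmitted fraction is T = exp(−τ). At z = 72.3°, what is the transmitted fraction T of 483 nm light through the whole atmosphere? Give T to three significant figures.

sec 72.3° = 3.2891.
τ = 0.0978 × (550/483)⁴ × 3.2891 = 0.0978 × 1.6814 × 3.2891 = 0.5409.
T = exp(−0.5409) = 0.5823.

0.582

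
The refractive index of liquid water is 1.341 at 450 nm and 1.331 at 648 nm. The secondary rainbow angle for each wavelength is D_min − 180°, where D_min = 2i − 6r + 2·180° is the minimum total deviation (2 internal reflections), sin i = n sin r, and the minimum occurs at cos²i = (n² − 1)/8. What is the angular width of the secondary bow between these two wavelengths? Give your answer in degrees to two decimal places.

At 450 nm (n = 1.341): cos²i = 0.09979 → i = 71.586°, r = 45.034°, D_min = 232.966°, rainbow angle = 52.966°.
At 648 nm (n = 1.331): cos²i = 0.09645 → i = 71.907°, r = 45.575°, D_min = 230.365°, rainbow angle = 50.365°.
Angular width = |52.966° − 50.365°| = 2.601°.

2.60°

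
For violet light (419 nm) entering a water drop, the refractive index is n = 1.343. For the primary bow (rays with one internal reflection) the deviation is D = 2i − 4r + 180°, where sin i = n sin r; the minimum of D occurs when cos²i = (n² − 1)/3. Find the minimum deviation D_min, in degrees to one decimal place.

cos²i = (1.80365 − 1)/3 = 0.26788; i = arccos(0.51757) = 58.830°.
sin r = sin 58.830°/1.343 = 0.63711; r = 39.577°.
D_min = 2·58.830° − 4·39.577° + 180° = 139.354°.

139.4°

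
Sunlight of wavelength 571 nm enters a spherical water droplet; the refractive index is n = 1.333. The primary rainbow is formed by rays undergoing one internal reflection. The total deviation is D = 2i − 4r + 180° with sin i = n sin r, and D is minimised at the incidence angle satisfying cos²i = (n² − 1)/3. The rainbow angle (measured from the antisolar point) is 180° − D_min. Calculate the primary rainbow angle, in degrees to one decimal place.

42.1°

cos²i = (1.77689 − 1)/3 = 0.25896; i = arccos(0.50888) = 59.410°.
sin r = sin 59.410°/1.333 = 0.64579; r = 40.225°.
D_min = 2·59.410° − 4·40.225° + 180° = 137.922°.
Rainbow angle = 180° − D_min = 42.078°.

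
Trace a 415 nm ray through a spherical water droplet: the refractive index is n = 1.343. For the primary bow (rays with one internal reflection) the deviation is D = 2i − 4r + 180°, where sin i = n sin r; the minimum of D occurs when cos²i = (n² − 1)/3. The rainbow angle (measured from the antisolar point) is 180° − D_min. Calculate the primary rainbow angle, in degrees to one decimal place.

40.6°

cos²i = (1.80365 − 1)/3 = 0.26788; i = arccos(0.51757) = 58.830°.
sin r = sin 58.830°/1.343 = 0.63711; r = 39.577°.
D_min = 2·58.830° − 4·39.577° + 180° = 139.354°.
Rainbow angle = 180° − D_min = 40.646°.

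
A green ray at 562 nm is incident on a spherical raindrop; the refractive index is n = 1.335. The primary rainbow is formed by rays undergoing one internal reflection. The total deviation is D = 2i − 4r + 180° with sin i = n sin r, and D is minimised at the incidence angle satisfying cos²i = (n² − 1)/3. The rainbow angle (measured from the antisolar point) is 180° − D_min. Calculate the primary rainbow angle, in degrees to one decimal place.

41.8°

cos²i = (1.78222 − 1)/3 = 0.26074; i = arccos(0.51063) = 59.294°.
sin r = sin 59.294°/1.335 = 0.64405; r = 40.094°.
D_min = 2·59.294° − 4·40.094° + 180° = 138.212°.
Rainbow angle = 180° − D_min = 41.788°.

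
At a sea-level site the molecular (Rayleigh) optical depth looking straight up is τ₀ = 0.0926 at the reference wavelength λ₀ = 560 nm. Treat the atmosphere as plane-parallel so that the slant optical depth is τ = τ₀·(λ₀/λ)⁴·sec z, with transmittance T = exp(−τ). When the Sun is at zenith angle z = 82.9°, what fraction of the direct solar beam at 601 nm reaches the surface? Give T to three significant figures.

0.569

sec 82.9° = 8.0905.
τ = 0.0926 × (560/601)⁴ × 8.0905 = 0.0926 × 0.7538 × 8.0905 = 0.5647.
T = exp(−0.5647) = 0.5685.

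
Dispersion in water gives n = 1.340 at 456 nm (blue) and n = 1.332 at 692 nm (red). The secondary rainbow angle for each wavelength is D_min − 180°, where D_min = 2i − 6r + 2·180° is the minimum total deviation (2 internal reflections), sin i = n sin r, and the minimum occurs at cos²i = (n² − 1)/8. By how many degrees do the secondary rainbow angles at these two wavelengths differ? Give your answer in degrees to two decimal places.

2.08°

At 456 nm (n = 1.340): cos²i = 0.09945 → i = 71.618°, r = 45.088°, D_min = 232.709°, rainbow angle = 52.709°.
At 692 nm (n = 1.332): cos²i = 0.09678 → i = 71.875°, r = 45.520°, D_min = 230.628°, rainbow angle = 50.628°.
Angular width = |52.709° − 50.628°| = 2.080°.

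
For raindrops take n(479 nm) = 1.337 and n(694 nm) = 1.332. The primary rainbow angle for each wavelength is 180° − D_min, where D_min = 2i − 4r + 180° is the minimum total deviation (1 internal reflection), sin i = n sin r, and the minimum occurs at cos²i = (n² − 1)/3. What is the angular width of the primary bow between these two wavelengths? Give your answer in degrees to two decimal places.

At 479 nm (n = 1.337): cos²i = 0.26252 → i = 59.178°, r = 39.964°, D_min = 138.500°, rainbow angle = 41.500°.
At 694 nm (n = 1.332): cos²i = 0.25807 → i = 59.469°, r = 40.290°, D_min = 137.776°, rainbow angle = 42.224°.
Angular width = |41.500° − 42.224°| = 0.724°.

0.72°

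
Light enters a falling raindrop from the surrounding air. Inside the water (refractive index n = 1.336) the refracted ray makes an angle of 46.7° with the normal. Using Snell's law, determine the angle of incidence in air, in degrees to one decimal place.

76.5°

Snell: sin θ_i = n · sin θ_r = 1.336 × sin 46.7° = 1.336 × 0.7278 = 0.9723.
θ_i = arcsin(0.9723) = 76.48°.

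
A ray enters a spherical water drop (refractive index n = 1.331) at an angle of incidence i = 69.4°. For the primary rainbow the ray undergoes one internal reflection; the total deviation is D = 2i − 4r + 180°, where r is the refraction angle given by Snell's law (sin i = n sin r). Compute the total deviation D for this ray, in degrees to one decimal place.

sin r = sin 69.4° / 1.331 = 0.9361/1.331 = 0.7033; r = 44.69°.
D = 2·69.4° − 4·44.69° + 180° = 138.80° − 178.76° + 180° = 140.04°.

140.0°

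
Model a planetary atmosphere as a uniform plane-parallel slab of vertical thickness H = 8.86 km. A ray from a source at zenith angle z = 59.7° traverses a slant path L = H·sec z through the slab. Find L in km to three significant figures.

sec z = 1/cos 59.7° = 1.9821.
L = 8.86 × 1.9821 = 17.561 km.

17.6 km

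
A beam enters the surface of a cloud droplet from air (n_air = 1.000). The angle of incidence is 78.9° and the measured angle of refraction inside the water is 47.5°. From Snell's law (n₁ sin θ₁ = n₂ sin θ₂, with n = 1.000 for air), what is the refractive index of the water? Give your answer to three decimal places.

n = sin θ_i / sin θ_r = sin 78.9° / sin 47.5° = 0.9813 / 0.7373 = 1.3310.

1.331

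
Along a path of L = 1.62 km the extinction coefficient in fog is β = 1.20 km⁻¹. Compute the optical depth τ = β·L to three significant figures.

1.94

τ = β·L = 1.20 × 1.62 = 1.9440.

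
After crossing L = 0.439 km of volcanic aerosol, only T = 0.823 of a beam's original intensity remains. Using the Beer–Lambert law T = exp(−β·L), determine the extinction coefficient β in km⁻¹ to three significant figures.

Beer–Lambert: T = exp(−βL) ⇒ β = −ln(T)/L = −ln(0.823)/0.439 = 0.1948/0.439 = 0.4437 km⁻¹.

0.444 km⁻¹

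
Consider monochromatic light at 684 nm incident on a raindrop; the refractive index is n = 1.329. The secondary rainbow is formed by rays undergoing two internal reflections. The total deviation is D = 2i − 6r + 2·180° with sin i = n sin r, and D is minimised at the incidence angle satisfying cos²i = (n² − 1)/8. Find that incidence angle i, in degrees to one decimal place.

72.0°

cos²i = (1.329² − 1)/8 = (1.76624 − 1)/8 = 0.09578.
cos i = 0.30948, so i = 71.972°.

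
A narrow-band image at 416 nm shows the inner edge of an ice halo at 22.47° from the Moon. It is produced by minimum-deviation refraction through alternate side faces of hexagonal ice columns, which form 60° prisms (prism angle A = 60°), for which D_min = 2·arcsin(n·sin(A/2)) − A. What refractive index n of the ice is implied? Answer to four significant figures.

Rearranging: n = sin((D_min + A)/2) / sin(A/2).
(D_min + A)/2 = (22.47° + 60°)/2 = 41.235°.
n = sin 41.235° / sin 30° = 0.6591 / 0.5000 = 1.3183.

1.318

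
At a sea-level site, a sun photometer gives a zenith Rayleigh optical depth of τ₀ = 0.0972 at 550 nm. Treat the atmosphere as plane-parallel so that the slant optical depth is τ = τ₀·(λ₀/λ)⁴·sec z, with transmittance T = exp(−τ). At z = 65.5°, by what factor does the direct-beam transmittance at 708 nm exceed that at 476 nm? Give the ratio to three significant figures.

Airmass: sec 65.5° = 2.4114.
τ(708 nm) = 0.0972 × (550/708)⁴ × 2.4114 = 0.0972 × 0.3642 × 2.4114 = 0.0854.
τ(476 nm) = 0.0972 × (550/476)⁴ × 2.4114 = 0.0972 × 1.7825 × 2.4114 = 0.4178.
T(708)/T(476) = exp(τ_B − τ_A) = exp(0.3324) = 1.3944.

1.39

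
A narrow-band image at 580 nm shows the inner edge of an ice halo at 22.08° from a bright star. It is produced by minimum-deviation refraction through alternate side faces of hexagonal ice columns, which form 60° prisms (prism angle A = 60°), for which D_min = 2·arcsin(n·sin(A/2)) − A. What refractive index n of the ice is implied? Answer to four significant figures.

1.313

Rearranging: n = sin((D_min + A)/2) / sin(A/2).
(D_min + A)/2 = (22.08° + 60°)/2 = 41.040°.
n = sin 41.040° / sin 30° = 0.6566 / 0.5000 = 1.3132.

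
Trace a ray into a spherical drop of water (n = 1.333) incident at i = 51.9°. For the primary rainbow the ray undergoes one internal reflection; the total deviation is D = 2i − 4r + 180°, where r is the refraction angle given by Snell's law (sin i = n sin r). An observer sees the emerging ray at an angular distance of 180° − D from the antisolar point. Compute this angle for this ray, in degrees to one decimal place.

sin r = sin 51.9° / 1.333 = 0.7869/1.333 = 0.5903; r = 36.18°.
D = 2·51.9° − 4·36.18° + 180° = 103.80° − 144.73° + 180° = 139.07°.
Angle from antisolar point = 180° − D = 40.93°.

40.9°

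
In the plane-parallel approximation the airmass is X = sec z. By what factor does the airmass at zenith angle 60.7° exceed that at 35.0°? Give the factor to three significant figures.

1.67

X(60.7°)/X(35.0°) = sec 60.7° / sec 35.0° = cos 35.0° / cos 60.7° = 0.8192/0.4894 = 1.6738.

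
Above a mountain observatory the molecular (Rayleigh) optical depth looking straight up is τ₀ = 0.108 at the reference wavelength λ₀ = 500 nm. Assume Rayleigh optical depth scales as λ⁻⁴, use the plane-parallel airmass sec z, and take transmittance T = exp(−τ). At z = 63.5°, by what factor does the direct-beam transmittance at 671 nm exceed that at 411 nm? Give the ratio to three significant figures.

1.58

Airmass: sec 63.5° = 2.2412.
τ(671 nm) = 0.108 × (500/671)⁴ × 2.2412 = 0.108 × 0.3083 × 2.2412 = 0.0746.
τ(411 nm) = 0.108 × (500/411)⁴ × 2.2412 = 0.108 × 2.1903 × 2.2412 = 0.5302.
T(671)/T(411) = exp(τ_B − τ_A) = exp(0.4555) = 1.5770.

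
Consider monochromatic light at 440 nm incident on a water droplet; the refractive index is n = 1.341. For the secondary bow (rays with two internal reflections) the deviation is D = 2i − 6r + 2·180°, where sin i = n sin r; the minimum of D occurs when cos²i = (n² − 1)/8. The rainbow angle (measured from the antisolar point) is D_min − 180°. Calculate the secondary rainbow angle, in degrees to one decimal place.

53.0°

cos²i = (1.79828 − 1)/8 = 0.09979; i = arccos(0.31589) = 71.586°.
sin r = sin 71.586°/1.341 = 0.70753; r = 45.034°.
D_min = 2·71.586° − 6·45.034° + 360° = 232.966°.
Rainbow angle = D_min − 180° = 52.966°.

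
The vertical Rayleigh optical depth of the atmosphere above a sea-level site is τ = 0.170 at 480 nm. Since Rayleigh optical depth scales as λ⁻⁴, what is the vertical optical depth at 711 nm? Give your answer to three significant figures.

τ(711 nm) = τ(480 nm) × (480/711)⁴ = 0.170 × (0.6751)⁴ = 0.170 × 0.2077 = 0.0353.

0.0353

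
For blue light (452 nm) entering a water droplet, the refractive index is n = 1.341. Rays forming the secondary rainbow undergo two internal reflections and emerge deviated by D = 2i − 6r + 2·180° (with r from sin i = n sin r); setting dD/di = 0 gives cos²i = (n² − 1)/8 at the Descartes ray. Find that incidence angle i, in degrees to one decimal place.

71.6°

cos²i = (1.341² − 1)/8 = (1.79828 − 1)/8 = 0.09979.
cos i = 0.31589, so i = 71.586°.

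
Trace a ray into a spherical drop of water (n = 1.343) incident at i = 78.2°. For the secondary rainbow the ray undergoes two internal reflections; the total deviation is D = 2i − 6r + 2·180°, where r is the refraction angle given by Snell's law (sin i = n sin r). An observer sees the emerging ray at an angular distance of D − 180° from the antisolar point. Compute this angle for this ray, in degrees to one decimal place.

sin r = sin 78.2° / 1.343 = 0.9789/1.343 = 0.7289; r = 46.79°.
D = 2·78.2° − 6·46.79° + 2·180° = 156.40° − 280.75° + 360° = 235.65°.
Angle from antisolar point = D − 180° = 55.65°.

55.7°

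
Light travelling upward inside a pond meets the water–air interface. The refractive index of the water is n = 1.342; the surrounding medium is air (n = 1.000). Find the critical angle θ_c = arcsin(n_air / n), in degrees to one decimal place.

48.2°

sin θ_c = n_air / n = 1.000 / 1.342 = 0.7452.
θ_c = arcsin(0.7452) = 48.17°.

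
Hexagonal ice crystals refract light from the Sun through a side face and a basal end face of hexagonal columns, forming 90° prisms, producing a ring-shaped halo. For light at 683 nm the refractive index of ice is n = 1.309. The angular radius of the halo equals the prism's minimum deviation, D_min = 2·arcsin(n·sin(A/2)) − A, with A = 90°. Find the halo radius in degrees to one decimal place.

45.5°

n·sin(A/2) = 1.309 × sin 45° = 1.309 × 0.7071 = 0.9256.
D_min = 2·arcsin(0.9256) − 90° = 2 × 67.759° − 90° = 45.519°.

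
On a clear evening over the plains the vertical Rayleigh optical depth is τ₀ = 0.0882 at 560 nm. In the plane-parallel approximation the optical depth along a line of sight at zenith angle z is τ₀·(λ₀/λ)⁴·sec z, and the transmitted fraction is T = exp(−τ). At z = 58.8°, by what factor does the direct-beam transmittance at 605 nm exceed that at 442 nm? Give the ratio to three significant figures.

Airmass: sec 58.8° = 1.9304.
τ(605 nm) = 0.0882 × (560/605)⁴ × 1.9304 = 0.0882 × 0.7341 × 1.9304 = 0.1250.
τ(442 nm) = 0.0882 × (560/442)⁴ × 1.9304 = 0.0882 × 2.5767 × 1.9304 = 0.4387.
T(605)/T(442) = exp(τ_B − τ_A) = exp(0.3137) = 1.3685.

1.37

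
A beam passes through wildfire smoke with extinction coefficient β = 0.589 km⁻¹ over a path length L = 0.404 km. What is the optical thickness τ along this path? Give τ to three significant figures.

0.238

τ = β·L = 0.589 × 0.404 = 0.2380.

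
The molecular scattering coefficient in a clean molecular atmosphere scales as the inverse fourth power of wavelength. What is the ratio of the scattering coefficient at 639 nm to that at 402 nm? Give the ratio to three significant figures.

0.157

Rayleigh scattering ∝ λ⁻⁴, so the ratio of coefficients is the inverse fourth power of the wavelength ratio.
σ(639)/σ(402) = (402/639)⁴ = (0.6291)⁴ = 0.1566.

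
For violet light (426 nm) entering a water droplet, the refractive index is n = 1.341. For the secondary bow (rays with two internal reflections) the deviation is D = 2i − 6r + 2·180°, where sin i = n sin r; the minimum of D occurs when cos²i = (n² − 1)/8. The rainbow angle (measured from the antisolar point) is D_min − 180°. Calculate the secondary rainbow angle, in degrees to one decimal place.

cos²i = (1.79828 − 1)/8 = 0.09979; i = arccos(0.31589) = 71.586°.
sin r = sin 71.586°/1.341 = 0.70753; r = 45.034°.
D_min = 2·71.586° − 6·45.034° + 360° = 232.966°.
Rainbow angle = D_min − 180° = 52.966°.

53.0°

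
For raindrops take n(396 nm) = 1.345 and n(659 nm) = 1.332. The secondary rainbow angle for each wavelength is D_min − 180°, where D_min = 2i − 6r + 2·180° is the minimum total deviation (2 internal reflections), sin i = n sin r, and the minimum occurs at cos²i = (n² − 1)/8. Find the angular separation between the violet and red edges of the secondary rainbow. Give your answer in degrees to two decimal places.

At 396 nm (n = 1.345): cos²i = 0.10113 → i = 71.458°, r = 44.821°, D_min = 233.987°, rainbow angle = 53.987°.
At 659 nm (n = 1.332): cos²i = 0.09678 → i = 71.875°, r = 45.520°, D_min = 230.628°, rainbow angle = 50.628°.
Angular width = |53.987° − 50.628°| = 3.359°.

3.36°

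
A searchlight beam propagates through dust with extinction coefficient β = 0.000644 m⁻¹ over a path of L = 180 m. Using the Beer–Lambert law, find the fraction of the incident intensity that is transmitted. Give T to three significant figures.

0.891

τ = β·L = 0.000644 × 180 = 0.1159.
T = exp(−0.1159) = 0.8905.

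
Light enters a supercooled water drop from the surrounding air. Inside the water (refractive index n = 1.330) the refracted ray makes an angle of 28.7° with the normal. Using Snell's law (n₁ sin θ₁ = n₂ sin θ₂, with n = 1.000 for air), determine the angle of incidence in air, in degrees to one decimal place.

Snell: sin θ_i = n · sin θ_r = 1.330 × sin 28.7° = 1.330 × 0.4802 = 0.6387.
θ_i = arcsin(0.6387) = 39.69°.

39.7°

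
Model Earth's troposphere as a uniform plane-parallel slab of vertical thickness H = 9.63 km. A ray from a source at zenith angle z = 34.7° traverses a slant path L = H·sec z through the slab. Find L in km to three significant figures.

11.7 km

sec z = 1/cos 34.7° = 1.2163.
L = 9.63 × 1.2163 = 11.713 km.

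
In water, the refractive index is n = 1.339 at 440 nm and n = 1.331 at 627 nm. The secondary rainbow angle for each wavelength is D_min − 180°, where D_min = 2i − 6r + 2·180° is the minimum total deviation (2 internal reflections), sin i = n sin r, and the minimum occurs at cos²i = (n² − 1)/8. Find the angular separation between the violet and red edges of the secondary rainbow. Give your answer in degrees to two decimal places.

2.09°

At 440 nm (n = 1.339): cos²i = 0.09912 → i = 71.650°, r = 45.141°, D_min = 232.451°, rainbow angle = 52.451°.
At 627 nm (n = 1.331): cos²i = 0.09645 → i = 71.907°, r = 45.575°, D_min = 230.365°, rainbow angle = 50.365°.
Angular width = |52.451° − 50.365°| = 2.086°.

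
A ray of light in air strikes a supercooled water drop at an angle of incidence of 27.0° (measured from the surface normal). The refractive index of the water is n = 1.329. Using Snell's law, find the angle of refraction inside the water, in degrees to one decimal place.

20.0°

Snell: sin θ_r = sin θ_i / n = sin 27.0° / 1.329 = 0.4540 / 1.329 = 0.3416.
θ_r = arcsin(0.3416) = 19.97°.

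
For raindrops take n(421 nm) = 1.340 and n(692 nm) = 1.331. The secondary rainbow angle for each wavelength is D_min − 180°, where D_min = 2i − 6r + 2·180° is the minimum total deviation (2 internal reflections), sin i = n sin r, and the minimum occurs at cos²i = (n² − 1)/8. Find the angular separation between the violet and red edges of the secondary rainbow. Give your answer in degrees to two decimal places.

At 421 nm (n = 1.340): cos²i = 0.09945 → i = 71.618°, r = 45.088°, D_min = 232.709°, rainbow angle = 52.709°.
At 692 nm (n = 1.331): cos²i = 0.09645 → i = 71.907°, r = 45.575°, D_min = 230.365°, rainbow angle = 50.365°.
Angular width = |52.709° − 50.365°| = 2.344°.

2.34°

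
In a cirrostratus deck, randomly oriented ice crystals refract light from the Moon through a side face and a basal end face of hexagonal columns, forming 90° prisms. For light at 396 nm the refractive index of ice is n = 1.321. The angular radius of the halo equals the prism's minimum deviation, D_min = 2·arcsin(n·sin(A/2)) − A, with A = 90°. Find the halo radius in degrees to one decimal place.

n·sin(A/2) = 1.321 × sin 45° = 1.321 × 0.7071 = 0.9341.
D_min = 2·arcsin(0.9341) − 90° = 2 × 69.081° − 90° = 48.163°.

48.2°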